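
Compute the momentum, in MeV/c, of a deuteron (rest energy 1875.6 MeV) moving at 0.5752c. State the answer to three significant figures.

β² = 0.33085504, so γ = 1/√0.66914496 = 1.2225.
Momentum: p = γβ·mc = 1.2225 × 0.5752 × 1875.6 MeV/c = 1320 MeV/c.

1320 MeV/c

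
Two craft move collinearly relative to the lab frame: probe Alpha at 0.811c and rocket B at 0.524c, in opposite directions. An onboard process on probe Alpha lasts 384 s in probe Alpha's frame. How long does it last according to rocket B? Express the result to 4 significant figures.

1098 s

The velocity of probe Alpha relative to rocket B is (0.811 + 0.524)c / (1 + 0.811×0.524) = 0.93687c; relative speed 0.93687c.
At |u| = 0.93687c, γ = (1 − 0.877725)^(−1/2) = 2.8598.
Probe Alpha's interval is proper; time dilation gives Δt_B = γΔτ = 2.8598 × 384 s = 1098 s.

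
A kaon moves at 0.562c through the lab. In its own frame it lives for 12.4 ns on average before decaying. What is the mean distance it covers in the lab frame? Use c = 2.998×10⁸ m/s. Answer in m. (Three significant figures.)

With β = 0.562, γ = 1/√(1 − 0.562²) = 1/√0.684156 = 1.209.
Lab-frame lifetime: Δt = γτ = 1.209 × 12.4 ns = 14.992 ns.
Distance: d = vΔt = 0.562 × 2.998×10⁸ m/s × 1.4992×10^-8 s = 2.53 m.

2.53 m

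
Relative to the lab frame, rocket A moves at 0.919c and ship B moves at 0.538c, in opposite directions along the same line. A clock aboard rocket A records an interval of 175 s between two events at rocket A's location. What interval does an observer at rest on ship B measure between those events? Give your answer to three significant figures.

Transform rocket A's velocity into ship B's frame: (0.919 + 0.538)/(1 + 0.919·0.538) = 1.457/1.494422, so the relative speed is 0.97496c.
γ for this relative speed: γ = 1/√(1 − 0.950547) = 4.4968.
The clock on rocket A records proper time, so ship B measures Δt = γΔτ = 4.4968 × 175 = 787 s.

787 s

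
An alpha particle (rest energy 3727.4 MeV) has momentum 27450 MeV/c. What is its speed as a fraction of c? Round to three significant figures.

0.991c

βγ = pc/(mc²) = 27450/3727.4 = 7.3644.
Since γ² = 1 + (βγ)² = 55.2344, γ = √55.2344 = 7.43198, and β = (βγ)/γ = 7.3644/7.43198 = 0.991.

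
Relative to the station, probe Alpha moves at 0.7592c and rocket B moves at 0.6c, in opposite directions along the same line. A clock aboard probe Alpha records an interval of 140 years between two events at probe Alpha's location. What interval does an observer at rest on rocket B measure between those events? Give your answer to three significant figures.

391 years

Transform probe Alpha's velocity into rocket B's frame: (0.7592 + 0.6)/(1 + 0.7592·0.6) = 1.3592/1.45552, so the relative speed is 0.93382c.
γ for this relative speed: γ = 1/√(1 − 0.87202) = 2.7953.
The clock on probe Alpha records proper time, so rocket B measures Δt = γΔτ = 2.7953 × 140 = 391 years.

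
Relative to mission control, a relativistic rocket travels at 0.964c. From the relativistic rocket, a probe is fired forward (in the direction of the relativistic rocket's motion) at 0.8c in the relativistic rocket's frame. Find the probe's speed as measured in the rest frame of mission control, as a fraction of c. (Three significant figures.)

0.996c

Relativistic velocity addition: u = (u' + v)/(1 + u'v/c²), with u' = 0.8c and v = 0.964c.
Numerator: 0.8 + 0.964 = 1.764. Denominator: 1 + (0.8)(0.964) = 1.7712.
u = 1.764/1.7712 = 0.99593, so the speed is 0.996c.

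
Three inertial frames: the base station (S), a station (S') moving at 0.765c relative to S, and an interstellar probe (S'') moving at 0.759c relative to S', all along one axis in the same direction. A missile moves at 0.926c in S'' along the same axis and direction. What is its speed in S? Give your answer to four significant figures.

Compose velocities in two stages. Stage 1 (into S'): u₁ = (0.926+0.759)/(1+0.926×0.759) = 0.98953.
Stage 2 (into S): u = (0.98953+0.765)/(1+0.98953×0.765) = 0.9986, so the speed is 0.9986c.

0.9986c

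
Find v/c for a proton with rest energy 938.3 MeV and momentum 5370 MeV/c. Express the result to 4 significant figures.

0.9851

pc/(mc²) = 5370/938.3 = 5.7231 = βγ = β/√(1−β²).
So β² = x²/(1 + x²) with x = 5.7231: x² = 32.7539, β² = 32.7539/33.7539 = 0.970374, β = 0.9851.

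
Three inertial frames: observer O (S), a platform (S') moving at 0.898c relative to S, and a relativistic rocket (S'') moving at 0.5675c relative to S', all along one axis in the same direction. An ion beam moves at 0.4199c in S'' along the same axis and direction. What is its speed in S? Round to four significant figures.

0.9880c

First combine the ion beam and relativistic rocket (S''→S'): u₁ = (0.4199 + 0.5675)/(1 + 0.4199×0.5675) = 0.9874/1.23829325 = 0.79739.
Then combine with the platform (S'→S): u = (0.79739 + 0.898)/(1 + 0.79739×0.898) = 1.69539/1.71605622 = 0.98796.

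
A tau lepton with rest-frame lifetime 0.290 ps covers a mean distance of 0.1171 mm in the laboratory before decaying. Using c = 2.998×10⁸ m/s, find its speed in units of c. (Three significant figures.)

Let x = d/(cτ) = 1.171×10^-4 m / (2.998×10⁸ m/s × 2.900×10^-13 s) = 1.3469. Since d = βγcτ, x = βγ = β/√(1−β²).
Solving: β² = x²/(1+x²) = 1.81414/2.81414 = 0.644652, so β = 0.803.

0.803c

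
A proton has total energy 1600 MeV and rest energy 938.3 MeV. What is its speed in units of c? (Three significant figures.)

0.810c

γ = E/(mc²) = 1600/938.3 = 1.7052.
β = √(1 − 1/γ²) = √(1 − 0.343914) = √0.656086 = 0.810.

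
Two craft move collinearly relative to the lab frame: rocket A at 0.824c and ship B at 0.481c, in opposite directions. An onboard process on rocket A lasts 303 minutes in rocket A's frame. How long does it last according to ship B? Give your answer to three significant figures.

Transform rocket A's velocity into ship B's frame: (0.824 + 0.481)/(1 + 0.824·0.481) = 1.305/1.396344, so the relative speed is 0.93458c.
γ for this relative speed: γ = 1/√(1 − 0.87344) = 2.8109.
The clock on rocket A records proper time, so ship B measures Δt = γΔτ = 2.8109 × 303 = 852 minutes.

852 minutes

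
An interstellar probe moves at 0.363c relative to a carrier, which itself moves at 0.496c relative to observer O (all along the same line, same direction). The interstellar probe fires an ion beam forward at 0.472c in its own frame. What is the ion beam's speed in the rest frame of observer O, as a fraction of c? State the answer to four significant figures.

0.8931c

Compose velocities in two stages. Stage 1 (into S'): u₁ = (0.472+0.363)/(1+0.472×0.363) = 0.71286.
Stage 2 (into S): u = (0.71286+0.496)/(1+0.71286×0.496) = 0.89308, so the speed is 0.8931c.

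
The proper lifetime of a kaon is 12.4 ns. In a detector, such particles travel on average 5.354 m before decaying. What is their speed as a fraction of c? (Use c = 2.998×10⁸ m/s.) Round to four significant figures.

d = βγcτ ⇒ βγ = d/(cτ) = 5.354 m / (3.71752 m) = 1.4402.
β = (βγ)/√(1+(βγ)²) = 1.4402/√3.07418 = 0.8214.

0.8214c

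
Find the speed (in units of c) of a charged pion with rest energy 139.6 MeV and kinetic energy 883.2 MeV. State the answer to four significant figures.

γ = 1 + K/(mc²) = 1 + 883.2/139.6 = 7.3266.
β = √(1 − 1/γ²) = √(1 − 0.0186292) = √0.9813708 = 0.9906.

0.9906c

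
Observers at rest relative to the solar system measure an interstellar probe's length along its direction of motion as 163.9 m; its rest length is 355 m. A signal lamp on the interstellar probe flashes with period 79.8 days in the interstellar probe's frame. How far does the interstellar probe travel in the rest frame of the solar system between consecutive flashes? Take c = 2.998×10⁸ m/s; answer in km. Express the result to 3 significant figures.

γ = L₀/L = 355/163.9 = 2.16595.
β = √(1 − 1/γ²) = 0.88704. Lab-frame period = γτ = 2.16595×79.8 days = 172.84 days. Distance = βc × γτ = 0.88704 × 2.998×10⁸ m/s × 14933376 s = 3.9713×10^15 m = 3.97×10^12 km.

3.97×10^12 km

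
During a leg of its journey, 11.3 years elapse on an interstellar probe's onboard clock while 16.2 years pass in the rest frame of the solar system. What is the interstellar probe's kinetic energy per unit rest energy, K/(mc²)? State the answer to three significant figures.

The time-dilation ratio gives γ = 16.2/11.3 = 1.43363.
K/(mc²) = γ − 1 = 1.43363 − 1 = 0.434.

0.434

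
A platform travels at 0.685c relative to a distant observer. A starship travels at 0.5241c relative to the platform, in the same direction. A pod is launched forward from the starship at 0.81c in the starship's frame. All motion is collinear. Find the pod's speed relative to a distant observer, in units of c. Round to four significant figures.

0.9878c

Compose velocities in two stages. Stage 1 (into S'): u₁ = (0.81+0.5241)/(1+0.81×0.5241) = 0.93653.
Stage 2 (into S): u = (0.93653+0.685)/(1+0.93653×0.685) = 0.98782, so the speed is 0.9878c.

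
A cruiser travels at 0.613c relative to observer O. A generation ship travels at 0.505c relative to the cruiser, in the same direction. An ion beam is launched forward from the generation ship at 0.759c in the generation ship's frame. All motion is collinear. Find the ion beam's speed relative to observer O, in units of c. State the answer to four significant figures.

First combine the ion beam and generation ship (S''→S'): u₁ = (0.759 + 0.505)/(1 + 0.759×0.505) = 1.264/1.383295 = 0.91376.
Then combine with the cruiser (S'→S): u = (0.91376 + 0.613)/(1 + 0.91376×0.613) = 1.52676/1.56013488 = 0.97861.

0.9786c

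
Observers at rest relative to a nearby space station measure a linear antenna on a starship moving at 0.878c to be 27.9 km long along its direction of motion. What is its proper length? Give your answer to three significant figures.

Lorentz factor: γ = (1 − 0.770884)^(−1/2) = 2.0892.
Proper length: L₀ = γ·L = 2.0892 × 27.9 = 58.3 km.

58.3 km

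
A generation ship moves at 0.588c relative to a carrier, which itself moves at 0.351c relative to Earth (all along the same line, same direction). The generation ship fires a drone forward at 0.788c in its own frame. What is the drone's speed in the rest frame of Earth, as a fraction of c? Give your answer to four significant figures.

0.9709c

Compose velocities in two stages. Stage 1 (into S'): u₁ = (0.788+0.588)/(1+0.788×0.588) = 0.94031.
Stage 2 (into S): u = (0.94031+0.351)/(1+0.94031×0.351) = 0.97087, so the speed is 0.9709c.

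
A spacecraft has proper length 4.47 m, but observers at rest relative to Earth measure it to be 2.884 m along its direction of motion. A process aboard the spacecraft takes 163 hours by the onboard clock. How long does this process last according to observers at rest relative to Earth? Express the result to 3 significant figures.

253 hours

Length contraction gives γ = L₀/L = 4.47/2.884 = 1.54993.
Δt = γΔτ = 1.54993 × 163 = 253 hours.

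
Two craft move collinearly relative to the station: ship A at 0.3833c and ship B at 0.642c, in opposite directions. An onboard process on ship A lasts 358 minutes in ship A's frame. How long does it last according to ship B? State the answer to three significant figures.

Speed of ship A in ship B's frame: u = (v_A + v_B)/(1 + v_A v_B/c²) = (0.3833 + 0.642)/(1 + 0.3833×0.642) = 1.0253/1.2460786 = 0.82282; |u| = 0.82282c.
γ for this relative speed: γ = 1/√(1 − 0.677033) = 1.7596.
Ship A's interval is proper; time dilation gives Δt_B = γΔτ = 1.7596 × 358 minutes = 630 minutes.

630 minutes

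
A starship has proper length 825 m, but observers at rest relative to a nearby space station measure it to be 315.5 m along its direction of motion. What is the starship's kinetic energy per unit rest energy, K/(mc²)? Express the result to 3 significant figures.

1.61

Length contraction gives γ = L₀/L = 825/315.5 = 2.6149.
K/(mc²) = γ − 1 = 2.6149 − 1 = 1.61.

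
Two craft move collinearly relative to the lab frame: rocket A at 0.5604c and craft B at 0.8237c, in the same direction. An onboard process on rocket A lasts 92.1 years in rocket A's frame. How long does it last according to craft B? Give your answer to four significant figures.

The velocity of rocket A relative to craft B is (0.5604 − 0.8237)c / (1 − 0.5604×0.8237) = −0.48904c; relative speed 0.48904c.
At |u| = 0.48904c, γ = (1 − 0.23916)^(−1/2) = 1.1464.
The clock on rocket A records proper time, so craft B measures Δt = γΔτ = 1.1464 × 92.1 = 105.6 years.

105.6 years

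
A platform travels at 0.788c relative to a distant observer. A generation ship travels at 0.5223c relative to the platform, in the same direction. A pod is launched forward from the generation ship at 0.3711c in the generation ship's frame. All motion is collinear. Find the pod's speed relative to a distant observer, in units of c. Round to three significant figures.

Apply u = (u'+v)/(1+u'v) twice. Pod in the platform frame: (0.3711+0.5223)/(1+0.3711·0.5223) = 0.8934/1.19382553 = 0.74835c.
That velocity, transformed to the rest frame of a distant observer: (0.74835+0.788)/(1+0.74835·0.788) = 1.53635/1.5896998 = 0.96644c.

0.966c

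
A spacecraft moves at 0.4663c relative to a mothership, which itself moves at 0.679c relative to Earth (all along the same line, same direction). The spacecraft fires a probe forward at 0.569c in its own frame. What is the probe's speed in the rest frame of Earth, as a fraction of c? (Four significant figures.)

0.9625c

First combine the probe and spacecraft (S''→S'): u₁ = (0.569 + 0.4663)/(1 + 0.569×0.4663) = 1.0353/1.2653247 = 0.81821.
Then combine with the mothership (S'→S): u = (0.81821 + 0.679)/(1 + 0.81821×0.679) = 1.49721/1.55556459 = 0.96249.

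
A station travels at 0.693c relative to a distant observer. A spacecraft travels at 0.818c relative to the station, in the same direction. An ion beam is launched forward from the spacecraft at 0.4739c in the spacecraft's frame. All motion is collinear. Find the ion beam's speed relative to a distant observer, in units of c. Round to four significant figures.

Apply u = (u'+v)/(1+u'v) twice. Ion beam in the station frame: (0.4739+0.818)/(1+0.4739·0.818) = 1.2919/1.3876502 = 0.931c.
That velocity, transformed to the rest frame of a distant observer: (0.931+0.693)/(1+0.931·0.693) = 1.624/1.645183 = 0.98712c.

0.9871c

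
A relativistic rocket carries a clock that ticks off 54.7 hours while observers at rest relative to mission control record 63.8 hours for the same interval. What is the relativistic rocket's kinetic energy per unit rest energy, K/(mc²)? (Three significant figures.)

γ = Δt/Δτ = 63.8/54.7 = 1.16636.
K/(mc²) = γ − 1 = 1.16636 − 1 = 0.166.

0.166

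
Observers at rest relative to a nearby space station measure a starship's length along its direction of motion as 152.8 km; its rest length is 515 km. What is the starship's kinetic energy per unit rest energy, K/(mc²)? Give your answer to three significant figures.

Length contraction gives γ = L₀/L = 515/152.8 = 3.37042.
K/(mc²) = γ − 1 = 3.37042 − 1 = 2.37.

2.37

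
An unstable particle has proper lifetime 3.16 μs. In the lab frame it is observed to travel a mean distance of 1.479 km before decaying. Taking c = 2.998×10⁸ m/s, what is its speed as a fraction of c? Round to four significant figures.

Lab distance = (lab lifetime)·v = γτ·βc, so βγ = d/(cτ) = 1479/(2.998×10⁸ × 3.160×10^-6) = 1.5612.
With βγ = 1.5612: γ² = 1 + (βγ)² = 3.43735, and β = (βγ)/γ = 1.5612/1.85401 = 0.8421.

0.8421c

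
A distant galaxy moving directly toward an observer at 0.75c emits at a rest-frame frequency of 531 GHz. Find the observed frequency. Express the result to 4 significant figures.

Relativistic Doppler (source moving toward): f_obs = f_src · √((1+β)/(1−β)).
With β = 0.75: factor = √(1.75/0.25) = 2.6458.
f_obs = 531 × 2.6458 = 1405 GHz.

1405 GHz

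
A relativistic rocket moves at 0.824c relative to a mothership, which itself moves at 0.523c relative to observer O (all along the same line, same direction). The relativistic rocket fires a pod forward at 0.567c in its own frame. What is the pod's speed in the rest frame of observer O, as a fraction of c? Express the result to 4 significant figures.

0.9834c

Compose velocities in two stages. Stage 1 (into S'): u₁ = (0.567+0.824)/(1+0.567×0.824) = 0.94806.
Stage 2 (into S): u = (0.94806+0.523)/(1+0.94806×0.523) = 0.98344, so the speed is 0.9834c.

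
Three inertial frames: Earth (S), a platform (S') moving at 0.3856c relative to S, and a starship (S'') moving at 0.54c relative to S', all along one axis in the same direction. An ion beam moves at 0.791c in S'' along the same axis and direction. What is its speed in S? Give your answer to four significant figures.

Apply u = (u'+v)/(1+u'v) twice. Ion beam in the platform frame: (0.791+0.54)/(1+0.791·0.54) = 1.331/1.42714 = 0.93263c.
That velocity, transformed to the rest frame of Earth: (0.93263+0.3856)/(1+0.93263·0.3856) = 1.31823/1.359622128 = 0.96956c.

0.9696c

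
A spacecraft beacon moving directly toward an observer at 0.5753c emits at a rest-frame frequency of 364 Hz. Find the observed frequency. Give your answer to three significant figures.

Relativistic Doppler (source moving toward): f_obs = f_src · √((1+β)/(1−β)).
With β = 0.5753: factor = √(1.5753/0.4247) = 1.9259.
f_obs = 364 × 1.9259 = 701 Hz.

701 Hz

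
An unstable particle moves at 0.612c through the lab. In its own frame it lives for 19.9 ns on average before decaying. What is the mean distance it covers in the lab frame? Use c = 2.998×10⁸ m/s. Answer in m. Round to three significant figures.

4.62 m

With β = 0.612, γ = 1/√(1 − 0.612²) = 1/√0.625456 = 1.2644.
Lab-frame lifetime: Δt = γτ = 1.2644 × 19.9 ns = 25.162 ns.
Distance: d = vΔt = 0.612 × 2.998×10⁸ m/s × 2.5162×10^-8 s = 4.62 m.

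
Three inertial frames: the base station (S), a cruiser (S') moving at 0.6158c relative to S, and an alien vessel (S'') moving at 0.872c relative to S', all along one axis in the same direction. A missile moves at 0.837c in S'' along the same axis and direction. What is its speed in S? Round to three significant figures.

First combine the missile and alien vessel (S''→S'): u₁ = (0.837 + 0.872)/(1 + 0.837×0.872) = 1.709/1.729864 = 0.98794.
Then combine with the cruiser (S'→S): u = (0.98794 + 0.6158)/(1 + 0.98794×0.6158) = 1.60374/1.608373452 = 0.99712.

0.997c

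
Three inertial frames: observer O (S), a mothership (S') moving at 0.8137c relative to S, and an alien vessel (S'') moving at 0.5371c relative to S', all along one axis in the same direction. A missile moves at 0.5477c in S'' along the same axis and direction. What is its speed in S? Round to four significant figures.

Apply u = (u'+v)/(1+u'v) twice. Missile in the mothership frame: (0.5477+0.5371)/(1+0.5477·0.5371) = 1.0848/1.29416967 = 0.83822c.
That velocity, transformed to the rest frame of observer O: (0.83822+0.8137)/(1+0.83822·0.8137) = 1.65192/1.682059614 = 0.98208c.

0.9821c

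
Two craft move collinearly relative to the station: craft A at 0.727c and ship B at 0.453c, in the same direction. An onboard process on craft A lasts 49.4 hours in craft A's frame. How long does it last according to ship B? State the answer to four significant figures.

54.12 hours

Speed of craft A in ship B's frame: u = (v_A − v_B)/(1 − v_A v_B/c²) = (0.727 − 0.453)/(1 − 0.727×0.453) = 0.274/0.670669 = 0.40855; |u| = 0.40855c.
At |u| = 0.40855c, γ = (1 − 0.166913)^(−1/2) = 1.0956.
The clock on craft A records proper time, so ship B measures Δt = γΔτ = 1.0956 × 49.4 = 54.12 hours.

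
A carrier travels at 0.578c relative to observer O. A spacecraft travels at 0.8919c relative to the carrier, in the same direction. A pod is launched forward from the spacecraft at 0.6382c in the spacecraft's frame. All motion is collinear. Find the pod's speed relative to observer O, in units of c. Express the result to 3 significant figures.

Compose velocities in two stages. Stage 1 (into S'): u₁ = (0.6382+0.8919)/(1+0.6382×0.8919) = 0.97508.
Stage 2 (into S): u = (0.97508+0.578)/(1+0.97508×0.578) = 0.99327, so the speed is 0.993c.

0.993c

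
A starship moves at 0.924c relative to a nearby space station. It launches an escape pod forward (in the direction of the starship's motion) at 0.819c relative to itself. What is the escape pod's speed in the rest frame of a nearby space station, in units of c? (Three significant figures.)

0.992c

In units of c, u = (u' + v)/(1 + u'v) with u' = 0.819 and v = 0.924.
Numerator: 0.819 + 0.924 = 1.743. Denominator: 1 + (0.819)(0.924) = 1.756756.
u = 1.743/1.756756 = 0.99217, so the speed is 0.992c.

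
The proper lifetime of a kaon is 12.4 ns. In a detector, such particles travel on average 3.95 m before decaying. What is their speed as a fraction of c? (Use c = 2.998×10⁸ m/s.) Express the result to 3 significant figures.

Let x = d/(cτ) = 3.950 m / (2.998×10⁸ m/s × 1.240×10^-8 s) = 1.0625. Since d = βγcτ, x = βγ = β/√(1−β²).
Solving: β² = x²/(1+x²) = 1.12891/2.12891 = 0.530276, so β = 0.728.

0.728c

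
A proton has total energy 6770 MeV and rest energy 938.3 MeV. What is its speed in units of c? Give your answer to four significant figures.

Total energy E = γmc² gives γ = 6770/938.3 = 7.2152.
Hence β = √(1 − 1/γ²) = √(1 − 0.0192089) = √0.9807911 = 0.9903.

0.9903c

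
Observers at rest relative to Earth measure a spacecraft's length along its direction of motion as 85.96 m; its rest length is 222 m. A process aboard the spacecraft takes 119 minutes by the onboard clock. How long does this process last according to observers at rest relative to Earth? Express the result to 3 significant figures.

γ = L₀/L = 222/85.96 = 2.5826.
Δt = γΔτ = 2.5826 × 119 = 307 minutes.

307 minutes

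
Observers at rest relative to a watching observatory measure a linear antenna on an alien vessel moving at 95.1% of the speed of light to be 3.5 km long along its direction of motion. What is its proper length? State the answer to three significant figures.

11.3 km

γ = 1/√(1 − β²) = 1/√(1 − 0.904401) = 1/√0.095599 = 1/0.309191 = 3.2342.
Proper length: L₀ = γ·L = 3.2342 × 3.5 = 11.3 km.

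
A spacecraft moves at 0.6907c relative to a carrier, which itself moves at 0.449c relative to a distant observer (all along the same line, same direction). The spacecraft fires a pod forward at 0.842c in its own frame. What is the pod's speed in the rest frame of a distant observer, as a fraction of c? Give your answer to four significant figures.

Apply u = (u'+v)/(1+u'v) twice. Pod in the carrier frame: (0.842+0.6907)/(1+0.842·0.6907) = 1.5327/1.5815694 = 0.9691c.
That velocity, transformed to the rest frame of a distant observer: (0.9691+0.449)/(1+0.9691·0.449) = 1.4181/1.4351259 = 0.98814c.

0.9881c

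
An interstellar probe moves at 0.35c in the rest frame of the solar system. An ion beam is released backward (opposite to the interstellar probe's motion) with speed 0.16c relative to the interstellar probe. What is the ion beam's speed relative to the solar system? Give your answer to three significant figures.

0.201c

Relativistic velocity addition: u = (u' + v)/(1 + u'v/c²), with u' = −0.16c and v = 0.35c.
Numerator: −0.16 + 0.35 = 0.19. Denominator: 1 + (−0.16)(0.35) = 0.944.
u = 0.19/0.944 = 0.20127, so the speed is 0.201c.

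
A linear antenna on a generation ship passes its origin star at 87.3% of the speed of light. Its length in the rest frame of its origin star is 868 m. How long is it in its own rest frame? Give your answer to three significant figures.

1780 m

With β = 0.873, γ = 1/√(1 − 0.873²) = 1/√0.237871 = 2.0504.
Proper length: L₀ = γ·L = 2.0504 × 868 = 1780 m.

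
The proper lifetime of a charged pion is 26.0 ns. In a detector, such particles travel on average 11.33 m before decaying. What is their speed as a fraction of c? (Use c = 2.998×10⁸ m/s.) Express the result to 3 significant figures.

d = βγcτ ⇒ βγ = d/(cτ) = 11.33 m / (7.7948 m) = 1.4535.
β = (βγ)/√(1+(βγ)²) = 1.4535/√3.11266 = 0.824.

0.824c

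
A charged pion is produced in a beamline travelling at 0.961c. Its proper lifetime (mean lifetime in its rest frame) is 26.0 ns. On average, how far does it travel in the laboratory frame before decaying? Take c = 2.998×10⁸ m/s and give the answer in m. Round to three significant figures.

With β = 0.961, γ = 1/√(1 − 0.961²) = 1/√0.076479 = 3.616.
Lab-frame lifetime: Δt = γτ = 3.616 × 26.0 ns = 94.016 ns.
Distance: d = vΔt = 0.961 × 2.998×10⁸ m/s × 9.4016×10^-8 s = 27.1 m.

27.1 m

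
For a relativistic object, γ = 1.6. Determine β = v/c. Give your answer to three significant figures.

β = √(1 − 1/γ²) = √(1 − 1/2.56) = √0.609375 = 0.781.

0.781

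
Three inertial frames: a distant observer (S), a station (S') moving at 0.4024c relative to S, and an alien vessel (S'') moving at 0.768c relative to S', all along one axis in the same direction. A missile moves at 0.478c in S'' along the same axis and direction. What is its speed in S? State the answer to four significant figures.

Apply u = (u'+v)/(1+u'v) twice. Missile in the station frame: (0.478+0.768)/(1+0.478·0.768) = 1.246/1.367104 = 0.91142c.
That velocity, transformed to the rest frame of a distant observer: (0.91142+0.4024)/(1+0.91142·0.4024) = 1.31382/1.366755408 = 0.96127c.

0.9613c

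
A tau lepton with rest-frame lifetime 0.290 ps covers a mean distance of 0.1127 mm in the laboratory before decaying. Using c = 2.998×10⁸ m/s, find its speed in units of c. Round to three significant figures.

0.792c

Let x = d/(cτ) = 1.127×10^-4 m / (2.998×10⁸ m/s × 2.900×10^-13 s) = 1.2963. Since d = βγcτ, x = βγ = β/√(1−β²).
Solving: β² = x²/(1+x²) = 1.68039/2.68039 = 0.62692, so β = 0.792.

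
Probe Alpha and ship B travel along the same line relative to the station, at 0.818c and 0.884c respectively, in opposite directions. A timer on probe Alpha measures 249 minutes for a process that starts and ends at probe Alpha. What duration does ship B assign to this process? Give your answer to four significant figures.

1596 minutes

The velocity of probe Alpha relative to ship B is (0.818 + 0.884)c / (1 + 0.818×0.884) = 0.98775c; relative speed 0.98775c.
At |u| = 0.98775c, γ = (1 − 0.97565)^(−1/2) = 6.4084.
The clock on probe Alpha records proper time, so ship B measures Δt = γΔτ = 6.4084 × 249 = 1596 minutes.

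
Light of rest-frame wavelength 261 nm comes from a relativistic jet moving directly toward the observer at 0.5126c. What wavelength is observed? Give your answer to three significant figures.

Relativistic Doppler for wavelength: λ_obs = λ_src · √((1−β)/(1+β)).
With β = 0.5126: factor = √(0.4874/1.5126) = 0.56765.
λ_obs = 261 × 0.56765 = 148 nm.

148 nm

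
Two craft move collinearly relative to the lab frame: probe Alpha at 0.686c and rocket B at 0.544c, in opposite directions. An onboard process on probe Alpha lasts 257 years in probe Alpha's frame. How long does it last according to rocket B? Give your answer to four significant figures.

Transform probe Alpha's velocity into rocket B's frame: (0.686 + 0.544)/(1 + 0.686·0.544) = 1.23/1.373184, so the relative speed is 0.89573c.
γ for this relative speed: γ = 1/√(1 − 0.802332) = 2.2492.
The clock on probe Alpha records proper time, so rocket B measures Δt = γΔτ = 2.2492 × 257 = 578.0 years.

578.0 years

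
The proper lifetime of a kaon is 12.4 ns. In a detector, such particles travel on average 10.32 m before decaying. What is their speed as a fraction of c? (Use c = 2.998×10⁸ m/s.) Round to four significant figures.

Lab distance = (lab lifetime)·v = γτ·βc, so βγ = d/(cτ) = 10.32/(2.998×10⁸ × 1.240×10^-8) = 2.776.
With βγ = 2.776: γ² = 1 + (βγ)² = 8.70618, and β = (βγ)/γ = 2.776/2.95062 = 0.9408.

0.9408c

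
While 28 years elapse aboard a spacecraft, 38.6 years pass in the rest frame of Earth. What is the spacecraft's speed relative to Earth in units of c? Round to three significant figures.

0.688c

γ = Δt/Δτ = 38.6/28 = 1.3786.
β = √(1 − 1/γ²) = √(1 − 0.526167) = √0.473833 = 0.688.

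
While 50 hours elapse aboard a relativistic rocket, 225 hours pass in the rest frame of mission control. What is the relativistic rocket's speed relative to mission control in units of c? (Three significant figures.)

0.975c

γ = Δt/Δτ = 225/50 = 4.5.
β = √(1 − 1/γ²) = √(1 − 0.0493827) = √0.9506173 = 0.975.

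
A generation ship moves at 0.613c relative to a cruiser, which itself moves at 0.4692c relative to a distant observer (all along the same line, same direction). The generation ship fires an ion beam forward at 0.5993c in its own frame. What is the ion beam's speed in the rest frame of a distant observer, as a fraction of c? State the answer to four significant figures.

0.9575c

First combine the ion beam and generation ship (S''→S'): u₁ = (0.5993 + 0.613)/(1 + 0.5993×0.613) = 1.2123/1.3673709 = 0.88659.
Then combine with the cruiser (S'→S): u = (0.88659 + 0.4692)/(1 + 0.88659×0.4692) = 1.35579/1.415988028 = 0.95749.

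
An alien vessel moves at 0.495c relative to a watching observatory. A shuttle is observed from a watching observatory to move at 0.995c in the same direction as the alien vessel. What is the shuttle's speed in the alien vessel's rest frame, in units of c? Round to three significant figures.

Transform to the alien vessel's frame: u' = (u − v)/(1 − uv/c²).
u' = (0.995 − 0.495)/(1 − 0.995×0.495) = 0.5/0.507475 = 0.98527.
Speed in the alien vessel's frame: 0.985c (in the same direction).

0.985c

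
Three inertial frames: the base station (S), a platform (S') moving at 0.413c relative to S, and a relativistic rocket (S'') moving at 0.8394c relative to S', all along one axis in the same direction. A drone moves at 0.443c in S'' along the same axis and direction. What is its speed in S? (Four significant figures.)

0.9724c

Apply u = (u'+v)/(1+u'v) twice. Drone in the platform frame: (0.443+0.8394)/(1+0.443·0.8394) = 1.2824/1.3718542 = 0.93479c.
That velocity, transformed to the rest frame of the base station: (0.93479+0.413)/(1+0.93479·0.413) = 1.34779/1.38606827 = 0.97238c.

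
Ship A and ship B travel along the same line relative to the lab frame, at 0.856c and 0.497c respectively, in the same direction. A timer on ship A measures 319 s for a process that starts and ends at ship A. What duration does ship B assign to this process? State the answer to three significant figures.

The velocity of ship A relative to ship B is (0.856 − 0.497)c / (1 − 0.856×0.497) = 0.62482c; relative speed 0.62482c.
At |u| = 0.62482c, γ = (1 − 0.3904)^(−1/2) = 1.2808.
Ship A's interval is proper; time dilation gives Δt_B = γΔτ = 1.2808 × 319 s = 409 s.

409 s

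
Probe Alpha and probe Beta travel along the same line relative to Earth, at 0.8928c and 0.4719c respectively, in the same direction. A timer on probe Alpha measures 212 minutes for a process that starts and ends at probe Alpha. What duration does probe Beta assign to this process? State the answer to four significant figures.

308.9 minutes

The velocity of probe Alpha relative to probe Beta is (0.8928 − 0.4719)c / (1 − 0.8928×0.4719) = 0.72734c; relative speed 0.72734c.
γ for this relative speed: γ = 1/√(1 − 0.529023) = 1.4571.
Probe Alpha's interval is proper; time dilation gives Δt_B = γΔτ = 1.4571 × 212 minutes = 308.9 minutes.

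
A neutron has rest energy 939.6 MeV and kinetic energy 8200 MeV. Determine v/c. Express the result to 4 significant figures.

K = (γ−1)mc², so γ = 1 + 8200/939.6 = 9.7271.
Then v/c = √(1 − γ⁻²) = √(1 − 0.010569) = √0.989431 = 0.9947.

0.9947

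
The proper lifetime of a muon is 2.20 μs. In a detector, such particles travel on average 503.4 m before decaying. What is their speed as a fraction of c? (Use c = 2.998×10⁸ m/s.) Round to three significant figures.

Lab distance = (lab lifetime)·v = γτ·βc, so βγ = d/(cτ) = 503.4/(2.998×10⁸ × 2.200×10^-6) = 0.76324.
With βγ = 0.76324: γ² = 1 + (βγ)² = 1.582535, and β = (βγ)/γ = 0.76324/1.25799 = 0.607.

0.607c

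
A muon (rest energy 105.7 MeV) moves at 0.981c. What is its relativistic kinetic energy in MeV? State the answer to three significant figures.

β² = 0.962361, so γ = 1/√0.037639 = 5.1544.
Kinetic energy: K = (γ − 1)mc² = (5.1544 − 1) × 105.7 MeV = 4.1544 × 105.7 = 439 MeV.

439 MeV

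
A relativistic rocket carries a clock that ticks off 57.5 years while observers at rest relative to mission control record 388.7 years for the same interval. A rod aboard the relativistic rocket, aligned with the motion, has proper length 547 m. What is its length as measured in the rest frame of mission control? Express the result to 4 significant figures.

From Δt = γΔτ: γ = 388.7/57.5 = 6.76.
L = L₀/γ = 547/6.76 = 80.92 m.

80.92 m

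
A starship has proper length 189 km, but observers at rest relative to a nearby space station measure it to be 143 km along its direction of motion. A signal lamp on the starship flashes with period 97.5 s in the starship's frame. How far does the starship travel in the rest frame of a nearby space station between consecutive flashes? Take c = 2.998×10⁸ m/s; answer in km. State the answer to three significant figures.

From L = L₀/γ: γ = 189/143 = 1.32168.
β = √(1 − 1/γ²) = 0.65386. Lab-frame period = γτ = 1.32168×97.5 s = 128.86 s. Distance = βc × γτ = 0.65386 × 2.998×10⁸ m/s × 128.86 s = 2.5260×10^10 m = 2.53×10^7 km.

2.53×10^7 km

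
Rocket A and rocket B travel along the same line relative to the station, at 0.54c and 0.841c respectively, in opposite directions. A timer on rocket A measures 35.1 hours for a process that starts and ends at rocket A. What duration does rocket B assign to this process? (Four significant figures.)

112.1 hours

The velocity of rocket A relative to rocket B is (0.54 + 0.841)c / (1 + 0.54×0.841) = 0.9497c; relative speed 0.9497c.
γ for this relative speed: γ = 1/√(1 − 0.90193) = 3.1932.
Rocket A's interval is proper; time dilation gives Δt_B = γΔτ = 3.1932 × 35.1 hours = 112.1 hours.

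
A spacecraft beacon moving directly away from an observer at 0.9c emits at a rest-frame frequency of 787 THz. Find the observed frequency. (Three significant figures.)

Relativistic Doppler (source moving away): f_obs = f_src · √((1−β)/(1+β)).
With β = 0.9: factor = √(0.1/1.9) = 0.22942.
f_obs = 787 × 0.22942 = 181 THz.

181 THz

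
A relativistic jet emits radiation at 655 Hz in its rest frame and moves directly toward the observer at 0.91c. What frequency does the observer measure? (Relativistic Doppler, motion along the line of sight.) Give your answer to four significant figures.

Relativistic Doppler (source moving toward): f_obs = f_src · √((1+β)/(1−β)).
With β = 0.91: factor = √(1.91/0.09) = 4.6068.
f_obs = 655 × 4.6068 = 3017 Hz.

3017 Hz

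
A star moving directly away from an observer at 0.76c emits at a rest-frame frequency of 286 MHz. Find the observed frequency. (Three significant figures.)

106 MHz

Relativistic Doppler (source moving away): f_obs = f_src · √((1−β)/(1+β)).
With β = 0.76: factor = √(0.24/1.76) = 0.36927.
f_obs = 286 × 0.36927 = 106 MHz.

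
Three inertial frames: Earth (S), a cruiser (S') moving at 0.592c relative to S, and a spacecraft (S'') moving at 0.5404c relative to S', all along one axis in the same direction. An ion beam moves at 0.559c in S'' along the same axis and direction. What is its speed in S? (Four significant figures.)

Compose velocities in two stages. Stage 1 (into S'): u₁ = (0.559+0.5404)/(1+0.559×0.5404) = 0.84434.
Stage 2 (into S): u = (0.84434+0.592)/(1+0.84434×0.592) = 0.95766, so the speed is 0.9577c.

0.9577c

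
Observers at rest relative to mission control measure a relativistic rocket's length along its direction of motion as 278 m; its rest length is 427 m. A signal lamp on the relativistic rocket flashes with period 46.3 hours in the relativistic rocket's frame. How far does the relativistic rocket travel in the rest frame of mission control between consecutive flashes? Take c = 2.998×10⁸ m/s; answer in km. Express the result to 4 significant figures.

γ = L₀/L = 427/278 = 1.53597.
β = √(1 − 1/γ²) = 0.75903. Lab-frame period = γτ = 1.53597×46.3 hours = 71.115 hours. Distance = βc × γτ = 0.75903 × 2.998×10⁸ m/s × 256014 s = 5.8258×10^13 m = 5.826×10^10 km.

5.826×10^10 km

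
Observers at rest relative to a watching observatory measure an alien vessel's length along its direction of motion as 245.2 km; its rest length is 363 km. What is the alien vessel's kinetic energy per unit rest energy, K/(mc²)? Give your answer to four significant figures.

From L = L₀/γ: γ = 363/245.2 = 1.48042.
K/(mc²) = γ − 1 = 1.48042 − 1 = 0.4804.

0.4804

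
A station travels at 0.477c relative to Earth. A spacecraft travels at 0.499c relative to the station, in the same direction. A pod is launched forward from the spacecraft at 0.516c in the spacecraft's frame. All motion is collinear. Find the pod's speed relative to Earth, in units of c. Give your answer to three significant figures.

0.927c

Compose velocities in two stages. Stage 1 (into S'): u₁ = (0.516+0.499)/(1+0.516×0.499) = 0.80717.
Stage 2 (into S): u = (0.80717+0.477)/(1+0.80717×0.477) = 0.92719, so the speed is 0.927c.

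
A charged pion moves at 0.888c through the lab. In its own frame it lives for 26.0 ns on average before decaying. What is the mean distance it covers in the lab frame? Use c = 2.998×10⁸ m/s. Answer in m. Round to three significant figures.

15.1 m

With β = 0.888, γ = 1/√(1 − 0.888²) = 1/√0.211456 = 2.1747.
Lab-frame lifetime: Δt = γτ = 2.1747 × 26.0 ns = 56.542 ns.
Distance: d = vΔt = 0.888 × 2.998×10⁸ m/s × 5.6542×10^-8 s = 15.1 m.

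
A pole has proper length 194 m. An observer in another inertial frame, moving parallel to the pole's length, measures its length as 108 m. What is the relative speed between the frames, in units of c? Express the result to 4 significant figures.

Length contraction gives γ = L₀/L = 194/108 = 1.7963.
β = √(1 − 1/γ²) = √0.690085 = 0.8307.

0.8307c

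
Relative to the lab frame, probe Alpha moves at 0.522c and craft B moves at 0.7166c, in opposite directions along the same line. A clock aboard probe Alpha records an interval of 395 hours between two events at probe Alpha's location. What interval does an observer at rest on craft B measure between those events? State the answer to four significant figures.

Transform probe Alpha's velocity into craft B's frame: (0.522 + 0.7166)/(1 + 0.522·0.7166) = 1.2386/1.3740652, so the relative speed is 0.90141c.
At |u| = 0.90141c, γ = (1 − 0.81254)^(−1/2) = 2.3096.
Probe Alpha's interval is proper; time dilation gives Δt_B = γΔτ = 2.3096 × 395 hours = 912.3 hours.

912.3 hours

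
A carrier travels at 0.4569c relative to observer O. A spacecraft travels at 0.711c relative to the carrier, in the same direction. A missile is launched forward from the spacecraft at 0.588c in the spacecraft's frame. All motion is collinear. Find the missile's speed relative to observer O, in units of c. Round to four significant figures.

0.9679c

Compose velocities in two stages. Stage 1 (into S'): u₁ = (0.588+0.711)/(1+0.588×0.711) = 0.91604.
Stage 2 (into S): u = (0.91604+0.4569)/(1+0.91604×0.4569) = 0.96786, so the speed is 0.9679c.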